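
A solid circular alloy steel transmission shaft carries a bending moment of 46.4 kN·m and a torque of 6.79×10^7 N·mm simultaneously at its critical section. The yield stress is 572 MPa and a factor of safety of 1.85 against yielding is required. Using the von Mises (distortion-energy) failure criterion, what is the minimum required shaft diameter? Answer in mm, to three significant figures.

d = 135 mm

σ_allow = σ_y/n = 572/1.85 = 309.2 MPa.
For a solid shaft σ_b = 32M/(πd³) and τ = 16T/(πd³), so the von Mises stress is σ' = (16/πd³)·√(4M²+3T²).
√(4M²+3T²) = √(4×(4.640×10^7)² + 3×(6.790×10^7)²) = 1.498×10^8 N·mm.
d³ = 16×1.498×10^8/(π×309.2) = 2.468×10^6 mm³.
d = 135.1 mm.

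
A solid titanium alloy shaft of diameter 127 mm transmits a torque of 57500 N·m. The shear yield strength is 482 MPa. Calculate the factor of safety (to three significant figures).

τ = 16T/(πd³) = 16×5.7500×10^7/(π×127³) = 143.0 MPa.
n = τ_limit/τ = 482/143.0 = 3.371.

n = 3.37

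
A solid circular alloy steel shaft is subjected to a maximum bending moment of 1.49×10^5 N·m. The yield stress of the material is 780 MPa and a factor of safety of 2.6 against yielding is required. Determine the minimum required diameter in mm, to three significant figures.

σ_allow = 780/2.6 = 300.0 MPa.
For a solid circular section σ = 32M/(πd³), so d³ = 32M/(π σ_allow) = 32×1.4900×10^8/(π×300.0) = 5.059×10^6 mm³.
d = 171.7 mm.

d = 172 mm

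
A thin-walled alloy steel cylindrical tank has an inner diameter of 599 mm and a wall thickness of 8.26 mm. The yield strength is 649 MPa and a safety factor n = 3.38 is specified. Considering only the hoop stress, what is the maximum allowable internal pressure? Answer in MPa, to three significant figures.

p_allow = 5.30 MPa

σ_allow = 649/3.38 = 192.0 MPa.
σ_h = pD/(2t) → p_allow = 2σ_allow t/D = 2×192.0×8.26/599 = 5.296 MPa.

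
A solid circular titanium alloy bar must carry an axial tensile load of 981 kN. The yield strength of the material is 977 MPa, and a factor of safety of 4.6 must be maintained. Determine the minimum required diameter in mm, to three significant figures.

Allowable stress σ_allow = 977/4.6 = 212.4 MPa.
Required area A = F/σ_allow = 981000/212.4 = 4619 mm².
A = πd²/4 → d = √(4A/π) = 76.69 mm.

d = 76.7 mm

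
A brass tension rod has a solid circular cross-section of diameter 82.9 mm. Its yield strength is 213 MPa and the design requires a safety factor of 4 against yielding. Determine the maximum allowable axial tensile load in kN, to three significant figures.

σ_allow = 213/4 = 53.25 MPa.
A = πd²/4 = π×82.9²/4 = 5398 mm².
F_allow = σ_allow × A = 53.25×5398 = 287400 N.

F_allow = 287 kN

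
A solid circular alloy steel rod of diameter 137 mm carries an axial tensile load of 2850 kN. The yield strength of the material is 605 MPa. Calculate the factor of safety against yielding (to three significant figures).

n = 3.13

A = πd²/4 = 14740 mm².
σ = F/A = 2850000/14740 = 193.3 MPa.
n = 605/193.3 = 3.129.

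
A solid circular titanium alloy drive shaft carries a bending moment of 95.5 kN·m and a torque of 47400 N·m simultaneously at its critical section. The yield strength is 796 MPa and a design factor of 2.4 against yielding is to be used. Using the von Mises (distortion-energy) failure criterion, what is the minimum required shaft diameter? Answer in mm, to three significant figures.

d = 147 mm

σ_allow = σ_y/n = 796/2.4 = 331.7 MPa.
For a solid shaft σ_b = 32M/(πd³) and τ = 16T/(πd³), so the von Mises stress is σ' = (16/πd³)·√(4M²+3T²).
√(4M²+3T²) = √(4×(9.550×10^7)² + 3×(4.740×10^7)²) = 2.079×10^8 N·mm.
d³ = 16×2.079×10^8/(π×331.7) = 3.192×10^6 mm³.
d = 147.2 mm.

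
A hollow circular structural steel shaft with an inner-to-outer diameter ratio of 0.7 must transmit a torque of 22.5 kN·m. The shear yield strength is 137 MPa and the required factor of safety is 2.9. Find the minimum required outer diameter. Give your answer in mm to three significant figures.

d_o = 147 mm

τ_allow = 137/2.9 = 47.24 MPa.
For a hollow shaft τ = 16T/[πd_o³(1−k⁴)] with k = 0.7, so 1−k⁴ = 0.7599.
d_o³ = 16T/[π τ_allow (1−k⁴)] = 16×2.2500×10^7/(π×47.24×0.7599) = 3.192×10^6 mm³.
d_o = 147.2 mm.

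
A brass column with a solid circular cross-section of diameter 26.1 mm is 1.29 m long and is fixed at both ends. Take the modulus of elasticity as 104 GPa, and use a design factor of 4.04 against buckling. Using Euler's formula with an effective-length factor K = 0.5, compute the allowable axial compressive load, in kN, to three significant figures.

P_allow = 13.9 kN

I = πd⁴/64 = π×26.1⁴/64 = 22780 mm⁴.
Effective length L_e = KL = 0.5×1.29 m = 645.0 mm.
Euler critical load P_cr = π²EI/L_e² = π²×104000×22780/645.0² = 56200 N.
P_allow = P_cr/n = 56200/4.04 = 13910 N.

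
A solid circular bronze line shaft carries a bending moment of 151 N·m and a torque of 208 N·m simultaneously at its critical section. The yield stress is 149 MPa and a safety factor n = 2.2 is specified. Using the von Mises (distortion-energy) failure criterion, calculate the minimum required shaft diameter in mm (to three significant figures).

σ_allow = σ_y/n = 149/2.2 = 67.73 MPa.
For a solid shaft σ_b = 32M/(πd³) and τ = 16T/(πd³), so the von Mises stress is σ' = (16/πd³)·√(4M²+3T²).
√(4M²+3T²) = √(4×(151000)² + 3×(208000)²) = 470100 N·mm.
d³ = 16×470100/(π×67.73) = 35350 mm³.
d = 32.82 mm.

d = 32.8 mm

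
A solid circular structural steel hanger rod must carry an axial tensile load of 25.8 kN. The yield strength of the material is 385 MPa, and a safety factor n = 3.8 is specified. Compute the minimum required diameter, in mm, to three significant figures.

d = 18.0 mm

Allowable stress σ_allow = 385/3.8 = 101.3 MPa.
Required area A = F/σ_allow = 25800/101.3 = 254.6 mm².
A = πd²/4 → d = √(4A/π) = 18.01 mm.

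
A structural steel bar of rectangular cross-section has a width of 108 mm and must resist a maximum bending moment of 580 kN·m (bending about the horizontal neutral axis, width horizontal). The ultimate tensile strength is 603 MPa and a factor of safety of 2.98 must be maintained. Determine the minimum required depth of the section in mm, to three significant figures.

σ_allow = 603/2.98 = 202.3 MPa.
For a rectangular section σ = 6M/(bh²), so h² = 6M/(b σ_allow) = 6×5.8000×10^8/(108×202.3) = 159200 mm².
h = 399.0 mm.

h = 399 mm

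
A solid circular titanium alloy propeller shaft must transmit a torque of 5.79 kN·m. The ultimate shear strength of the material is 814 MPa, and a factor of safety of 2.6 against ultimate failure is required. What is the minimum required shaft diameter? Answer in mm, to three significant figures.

d = 45.5 mm

Allowable shear stress τ_allow = 814/2.6 = 313.1 MPa.
For a solid shaft τ = 16T/(πd³), so d³ = 16T/(π τ_allow) = 16×5790000/(π×313.1) = 94190 mm³.
d = (94190)^(1/3) = 45.50 mm.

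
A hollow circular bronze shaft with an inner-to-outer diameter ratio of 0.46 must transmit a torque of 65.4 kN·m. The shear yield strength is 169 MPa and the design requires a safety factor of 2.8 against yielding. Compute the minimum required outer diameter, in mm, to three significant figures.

τ_allow = 169/2.8 = 60.36 MPa.
For a hollow shaft τ = 16T/[πd_o³(1−k⁴)] with k = 0.46, so 1−k⁴ = 0.9552.
d_o³ = 16T/[π τ_allow (1−k⁴)] = 16×6.5400×10^7/(π×60.36×0.9552) = 5.777×10^6 mm³.
d_o = 179.4 mm.

d_o = 179 mm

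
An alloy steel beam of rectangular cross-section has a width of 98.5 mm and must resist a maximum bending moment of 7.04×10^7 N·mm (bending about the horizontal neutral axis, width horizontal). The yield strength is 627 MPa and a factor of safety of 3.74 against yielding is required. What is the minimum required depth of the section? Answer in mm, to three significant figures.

σ_allow = 627/3.74 = 167.6 MPa.
For a rectangular section σ = 6M/(bh²), so h² = 6M/(b σ_allow) = 6×7.0400×10^7/(98.5×167.6) = 25580 mm².
h = 159.9 mm.

h = 160 mm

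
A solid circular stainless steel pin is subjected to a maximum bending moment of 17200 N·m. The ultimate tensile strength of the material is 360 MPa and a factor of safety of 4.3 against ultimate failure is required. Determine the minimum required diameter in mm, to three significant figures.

d = 128 mm

σ_allow = 360/4.3 = 83.72 MPa.
For a solid circular section σ = 32M/(πd³), so d³ = 32M/(π σ_allow) = 32×1.7200×10^7/(π×83.72) = 2.093×10^6 mm³.
d = 127.9 mm.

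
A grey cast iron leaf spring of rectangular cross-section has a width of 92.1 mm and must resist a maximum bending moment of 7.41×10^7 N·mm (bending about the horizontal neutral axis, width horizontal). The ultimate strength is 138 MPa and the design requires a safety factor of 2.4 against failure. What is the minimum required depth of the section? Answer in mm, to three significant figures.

h = 290 mm

σ_allow = 138/2.4 = 57.50 MPa.
For a rectangular section σ = 6M/(bh²), so h² = 6M/(b σ_allow) = 6×7.4100×10^7/(92.1×57.50) = 83950 mm².
h = 289.7 mm.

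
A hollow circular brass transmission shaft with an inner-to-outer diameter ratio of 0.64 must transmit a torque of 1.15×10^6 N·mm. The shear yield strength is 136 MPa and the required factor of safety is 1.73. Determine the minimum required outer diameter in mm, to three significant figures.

d_o = 44.7 mm

τ_allow = 136/1.73 = 78.61 MPa.
For a hollow shaft τ = 16T/[πd_o³(1−k⁴)] with k = 0.64, so 1−k⁴ = 0.8322.
d_o³ = 16T/[π τ_allow (1−k⁴)] = 16×1150000/(π×78.61×0.8322) = 89520 mm³.
d_o = 44.73 mm.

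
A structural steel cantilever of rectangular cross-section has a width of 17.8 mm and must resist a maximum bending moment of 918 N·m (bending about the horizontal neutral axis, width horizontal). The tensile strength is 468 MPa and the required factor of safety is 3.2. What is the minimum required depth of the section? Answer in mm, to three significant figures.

σ_allow = 468/3.2 = 146.2 MPa.
For a rectangular section σ = 6M/(bh²), so h² = 6M/(b σ_allow) = 6×918000/(17.8×146.2) = 2116 mm².
h = 46.00 mm.

h = 46.0 mm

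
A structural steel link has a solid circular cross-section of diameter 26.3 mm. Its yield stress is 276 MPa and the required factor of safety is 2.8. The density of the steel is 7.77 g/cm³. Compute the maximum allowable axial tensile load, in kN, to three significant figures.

σ_allow = 276/2.8 = 98.57 MPa.
A = πd²/4 = π×26.3²/4 = 543.3 mm².
F_allow = σ_allow × A = 98.57×543.3 = 53550 N.

F_allow = 53.5 kN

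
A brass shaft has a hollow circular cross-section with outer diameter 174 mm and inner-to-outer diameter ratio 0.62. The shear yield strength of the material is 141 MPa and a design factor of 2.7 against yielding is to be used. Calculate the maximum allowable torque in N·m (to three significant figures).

τ_allow = 141/2.7 = 52.22 MPa.
For a hollow shaft T_allow = τ_allow·πd_o³(1−k⁴)/16 with 1−k⁴ = 0.8522, so πd_o³(1−k⁴)/16 = 881500 mm³.
T_allow = 52.22×881500 = 4.604×10^7 N·mm = 46040 N·m.

T_allow = 46000 N·m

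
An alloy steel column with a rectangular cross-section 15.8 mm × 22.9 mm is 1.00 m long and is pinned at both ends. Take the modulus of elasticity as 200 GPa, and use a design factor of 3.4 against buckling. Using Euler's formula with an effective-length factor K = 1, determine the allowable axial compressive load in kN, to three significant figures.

P_allow = 4.37 kN

Buckling occurs about the weak axis: I_min = h·b³/12 = 22.9×15.8³/12 = 7527 mm⁴ (b = 15.8 mm is the smaller dimension).
Effective length L_e = KL = 1×1.00 m = 1000 mm.
Euler critical load P_cr = π²EI/L_e² = π²×200000×7527/1000² = 14860 N.
P_allow = P_cr/n = 14860/3.4 = 4370 N.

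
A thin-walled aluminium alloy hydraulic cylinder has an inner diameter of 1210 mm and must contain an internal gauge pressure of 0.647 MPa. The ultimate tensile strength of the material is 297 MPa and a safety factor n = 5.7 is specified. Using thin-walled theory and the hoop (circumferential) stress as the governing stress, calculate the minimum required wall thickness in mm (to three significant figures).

t = 7.51 mm

σ_allow = 297/5.7 = 52.11 MPa.
Hoop stress σ_h = pD/(2t), so t = pD/(2σ_allow) = 0.647×1210/(2×52.11) = 7.512 mm.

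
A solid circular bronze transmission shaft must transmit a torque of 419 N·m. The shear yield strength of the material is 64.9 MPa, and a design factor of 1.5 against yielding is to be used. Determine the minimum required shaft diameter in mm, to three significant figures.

Allowable shear stress τ_allow = 64.9/1.5 = 43.27 MPa.
For a solid shaft τ = 16T/(πd³), so d³ = 16T/(π τ_allow) = 16×419000/(π×43.27) = 49320 mm³.
d = (49320)^(1/3) = 36.67 mm.

d = 36.7 mm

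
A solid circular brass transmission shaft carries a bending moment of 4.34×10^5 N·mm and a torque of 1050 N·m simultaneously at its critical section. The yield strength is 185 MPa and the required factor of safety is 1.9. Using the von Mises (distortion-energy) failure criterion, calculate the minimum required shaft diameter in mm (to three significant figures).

d = 47.2 mm

σ_allow = σ_y/n = 185/1.9 = 97.37 MPa.
For a solid shaft σ_b = 32M/(πd³) and τ = 16T/(πd³), so the von Mises stress is σ' = (16/πd³)·√(4M²+3T²).
√(4M²+3T²) = √(4×(434000)² + 3×(1.050×10^6)²) = 2.015×10^6 N·mm.
d³ = 16×2.015×10^6/(π×97.37) = 105400 mm³.
d = 47.24 mm.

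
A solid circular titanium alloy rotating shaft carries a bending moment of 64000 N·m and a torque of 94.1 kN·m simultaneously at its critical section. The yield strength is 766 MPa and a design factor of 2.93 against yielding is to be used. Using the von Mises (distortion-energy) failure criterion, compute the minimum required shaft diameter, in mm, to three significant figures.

σ_allow = σ_y/n = 766/2.93 = 261.4 MPa.
For a solid shaft σ_b = 32M/(πd³) and τ = 16T/(πd³), so the von Mises stress is σ' = (16/πd³)·√(4M²+3T²).
√(4M²+3T²) = √(4×(6.400×10^7)² + 3×(9.410×10^7)²) = 2.072×10^8 N·mm.
d³ = 16×2.072×10^8/(π×261.4) = 4.037×10^6 mm³.
d = 159.2 mm.

d = 159 mm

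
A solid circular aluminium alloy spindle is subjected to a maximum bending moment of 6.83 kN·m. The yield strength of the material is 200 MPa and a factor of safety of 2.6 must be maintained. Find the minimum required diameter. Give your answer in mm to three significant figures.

σ_allow = 200/2.6 = 76.92 MPa.
For a solid circular section σ = 32M/(πd³), so d³ = 32M/(π σ_allow) = 32×6830000/(π×76.92) = 904400 mm³.
d = 96.71 mm.

d = 96.7 mm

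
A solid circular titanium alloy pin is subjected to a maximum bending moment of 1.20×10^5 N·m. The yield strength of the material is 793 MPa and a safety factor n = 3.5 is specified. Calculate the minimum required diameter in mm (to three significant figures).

σ_allow = 793/3.5 = 226.6 MPa.
For a solid circular section σ = 32M/(πd³), so d³ = 32M/(π σ_allow) = 32×1.2000×10^8/(π×226.6) = 5.395×10^6 mm³.
d = 175.4 mm.

d = 175 mm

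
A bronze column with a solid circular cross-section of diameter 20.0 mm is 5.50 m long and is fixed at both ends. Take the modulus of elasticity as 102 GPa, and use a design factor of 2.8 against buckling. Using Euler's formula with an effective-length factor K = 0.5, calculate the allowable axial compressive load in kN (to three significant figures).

P_allow = 0.373 kN

I = πd⁴/64 = π×20.0⁴/64 = 7854 mm⁴.
Effective length L_e = KL = 0.5×5.50 m = 2750 mm.
Euler critical load P_cr = π²EI/L_e² = π²×102000×7854/2750² = 1046 N.
P_allow = P_cr/n = 1046/2.8 = 373.4 N.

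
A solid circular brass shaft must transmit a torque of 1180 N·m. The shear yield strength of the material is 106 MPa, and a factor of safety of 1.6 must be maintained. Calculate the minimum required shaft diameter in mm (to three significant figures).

d = 44.9 mm

Allowable shear stress τ_allow = 106/1.6 = 66.25 MPa.
For a solid shaft τ = 16T/(πd³), so d³ = 16T/(π τ_allow) = 16×1180000/(π×66.25) = 90710 mm³.
d = (90710)^(1/3) = 44.93 mm.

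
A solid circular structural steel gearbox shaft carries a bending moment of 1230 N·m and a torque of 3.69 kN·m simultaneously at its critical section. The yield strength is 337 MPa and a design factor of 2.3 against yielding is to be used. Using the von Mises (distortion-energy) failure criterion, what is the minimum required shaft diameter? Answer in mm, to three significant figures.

d = 62.0 mm

σ_allow = σ_y/n = 337/2.3 = 146.5 MPa.
For a solid shaft σ_b = 32M/(πd³) and τ = 16T/(πd³), so the von Mises stress is σ' = (16/πd³)·√(4M²+3T²).
√(4M²+3T²) = √(4×(1.230×10^6)² + 3×(3.690×10^6)²) = 6.848×10^6 N·mm.
d³ = 16×6.848×10^6/(π×146.5) = 238000 mm³.
d = 61.98 mm.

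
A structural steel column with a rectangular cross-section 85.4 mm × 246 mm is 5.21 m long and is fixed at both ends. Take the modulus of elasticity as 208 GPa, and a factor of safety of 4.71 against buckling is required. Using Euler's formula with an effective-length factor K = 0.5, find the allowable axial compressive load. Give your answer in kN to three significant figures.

P_allow = 820 kN

Buckling occurs about the weak axis: I_min = h·b³/12 = 246×85.4³/12 = 1.277×10^7 mm⁴ (b = 85.4 mm is the smaller dimension).
Effective length L_e = KL = 0.5×5.21 m = 2605 mm.
Euler critical load P_cr = π²EI/L_e² = π²×208000×1.277×10^7/2605² = 3.863×10^6 N.
P_allow = P_cr/n = 3.863×10^6/4.71 = 820100 N.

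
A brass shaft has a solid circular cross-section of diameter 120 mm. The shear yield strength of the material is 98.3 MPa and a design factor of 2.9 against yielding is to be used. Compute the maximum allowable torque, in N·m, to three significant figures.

τ_allow = 98.3/2.9 = 33.90 MPa.
For a solid shaft T_allow = τ_allow·πd³/16; πd³/16 = π×120³/16 = 339300 mm³.
T_allow = 33.90×339300 = 1.150×10^7 N·mm = 11500 N·m.

T_allow = 11500 N·m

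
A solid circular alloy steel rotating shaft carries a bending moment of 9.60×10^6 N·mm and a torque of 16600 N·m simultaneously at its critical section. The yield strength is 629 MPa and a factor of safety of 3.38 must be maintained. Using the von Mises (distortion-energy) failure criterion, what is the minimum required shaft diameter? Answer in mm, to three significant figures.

d = 98.2 mm

σ_allow = σ_y/n = 629/3.38 = 186.1 MPa.
For a solid shaft σ_b = 32M/(πd³) and τ = 16T/(πd³), so the von Mises stress is σ' = (16/πd³)·√(4M²+3T²).
√(4M²+3T²) = √(4×(9.600×10^6)² + 3×(1.660×10^7)²) = 3.457×10^7 N·mm.
d³ = 16×3.457×10^7/(π×186.1) = 946200 mm³.
d = 98.17 mm.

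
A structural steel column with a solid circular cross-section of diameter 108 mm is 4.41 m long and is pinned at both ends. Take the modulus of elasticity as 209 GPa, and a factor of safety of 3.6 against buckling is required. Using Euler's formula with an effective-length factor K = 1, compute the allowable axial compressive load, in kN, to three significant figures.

P_allow = 197 kN

I = πd⁴/64 = π×108⁴/64 = 6.678×10^6 mm⁴.
Effective length L_e = KL = 1×4.41 m = 4410 mm.
Euler critical load P_cr = π²EI/L_e² = π²×209000×6.678×10^6/4410² = 708300 N.
P_allow = P_cr/n = 708300/3.6 = 196800 N.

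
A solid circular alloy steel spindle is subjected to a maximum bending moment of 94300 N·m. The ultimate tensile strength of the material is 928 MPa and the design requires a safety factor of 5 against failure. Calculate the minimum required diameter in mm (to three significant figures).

d = 173 mm

σ_allow = 928/5 = 185.6 MPa.
For a solid circular section σ = 32M/(πd³), so d³ = 32M/(π σ_allow) = 32×9.4300×10^7/(π×185.6) = 5.175×10^6 mm³.
d = 173.0 mm.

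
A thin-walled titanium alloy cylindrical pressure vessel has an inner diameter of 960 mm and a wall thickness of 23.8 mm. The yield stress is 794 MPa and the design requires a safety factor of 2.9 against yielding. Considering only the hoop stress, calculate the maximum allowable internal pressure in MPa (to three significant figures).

σ_allow = 794/2.9 = 273.8 MPa.
σ_h = pD/(2t) → p_allow = 2σ_allow t/D = 2×273.8×23.8/960 = 13.58 MPa.

p_allow = 13.6 MPa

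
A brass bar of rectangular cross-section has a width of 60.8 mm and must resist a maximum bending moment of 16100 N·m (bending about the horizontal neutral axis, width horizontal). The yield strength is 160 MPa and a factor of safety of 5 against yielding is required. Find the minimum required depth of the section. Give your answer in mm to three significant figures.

σ_allow = 160/5 = 32.00 MPa.
For a rectangular section σ = 6M/(bh²), so h² = 6M/(b σ_allow) = 6×1.6100×10^7/(60.8×32.00) = 49650 mm².
h = 222.8 mm.

h = 223 mm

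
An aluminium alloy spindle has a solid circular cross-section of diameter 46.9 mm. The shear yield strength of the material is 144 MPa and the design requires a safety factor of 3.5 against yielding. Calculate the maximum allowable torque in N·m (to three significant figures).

T_allow = 833 N·m

τ_allow = 144/3.5 = 41.14 MPa.
For a solid shaft T_allow = τ_allow·πd³/16; πd³/16 = π×46.9³/16 = 20260 mm³.
T_allow = 41.14×20260 = 833400 N·mm = 833.4 N·m.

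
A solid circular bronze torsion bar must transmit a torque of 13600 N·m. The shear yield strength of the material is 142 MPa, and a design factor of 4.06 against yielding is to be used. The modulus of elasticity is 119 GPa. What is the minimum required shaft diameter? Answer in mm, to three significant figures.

d = 126 mm

Allowable shear stress τ_allow = 142/4.06 = 34.98 MPa.
For a solid shaft τ = 16T/(πd³), so d³ = 16T/(π τ_allow) = 16×1.3600×10^7/(π×34.98) = 1.980×10^6 mm³.
d = (1.980×10^6)^(1/3) = 125.6 mm.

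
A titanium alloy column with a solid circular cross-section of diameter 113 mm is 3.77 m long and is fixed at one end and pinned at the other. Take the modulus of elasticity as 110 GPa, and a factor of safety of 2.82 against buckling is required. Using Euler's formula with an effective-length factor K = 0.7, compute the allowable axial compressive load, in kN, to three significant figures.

I = πd⁴/64 = π×113⁴/64 = 8.004×10^6 mm⁴.
Effective length L_e = KL = 0.7×3.77 m = 2639 mm.
Euler critical load P_cr = π²EI/L_e² = π²×110000×8.004×10^6/2639² = 1.248×10^6 N.
P_allow = P_cr/n = 1.248×10^6/2.82 = 442400 N.

P_allow = 442 kN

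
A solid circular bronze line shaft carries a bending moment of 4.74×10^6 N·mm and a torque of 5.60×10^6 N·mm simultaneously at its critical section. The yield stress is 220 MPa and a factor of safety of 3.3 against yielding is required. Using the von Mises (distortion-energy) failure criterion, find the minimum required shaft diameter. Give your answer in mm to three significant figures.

σ_allow = σ_y/n = 220/3.3 = 66.67 MPa.
For a solid shaft σ_b = 32M/(πd³) and τ = 16T/(πd³), so the von Mises stress is σ' = (16/πd³)·√(4M²+3T²).
√(4M²+3T²) = √(4×(4.740×10^6)² + 3×(5.600×10^6)²) = 1.356×10^7 N·mm.
d³ = 16×1.356×10^7/(π×66.67) = 1.036×10^6 mm³.
d = 101.2 mm.

d = 101 mm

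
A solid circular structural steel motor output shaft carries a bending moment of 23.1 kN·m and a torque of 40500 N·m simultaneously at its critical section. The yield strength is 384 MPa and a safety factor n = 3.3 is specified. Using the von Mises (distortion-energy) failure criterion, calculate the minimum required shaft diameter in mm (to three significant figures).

d = 154 mm

σ_allow = σ_y/n = 384/3.3 = 116.4 MPa.
For a solid shaft σ_b = 32M/(πd³) and τ = 16T/(πd³), so the von Mises stress is σ' = (16/πd³)·√(4M²+3T²).
√(4M²+3T²) = √(4×(2.310×10^7)² + 3×(4.050×10^7)²) = 8.400×10^7 N·mm.
d³ = 16×8.400×10^7/(π×116.4) = 3.676×10^6 mm³.
d = 154.3 mm.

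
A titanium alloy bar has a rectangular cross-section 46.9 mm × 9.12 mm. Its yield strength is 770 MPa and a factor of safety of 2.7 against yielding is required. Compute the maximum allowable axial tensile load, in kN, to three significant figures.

F_allow = 122 kN

σ_allow = 770/2.7 = 285.2 MPa.
A = 46.9×9.12 = 427.7 mm².
F_allow = σ_allow × A = 285.2×427.7 = 122000 N.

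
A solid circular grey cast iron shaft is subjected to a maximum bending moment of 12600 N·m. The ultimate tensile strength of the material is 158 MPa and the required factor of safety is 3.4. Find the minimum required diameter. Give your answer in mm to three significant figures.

d = 140 mm

σ_allow = 158/3.4 = 46.47 MPa.
For a solid circular section σ = 32M/(πd³), so d³ = 32M/(π σ_allow) = 32×1.2600×10^7/(π×46.47) = 2.762×10^6 mm³.
d = 140.3 mm.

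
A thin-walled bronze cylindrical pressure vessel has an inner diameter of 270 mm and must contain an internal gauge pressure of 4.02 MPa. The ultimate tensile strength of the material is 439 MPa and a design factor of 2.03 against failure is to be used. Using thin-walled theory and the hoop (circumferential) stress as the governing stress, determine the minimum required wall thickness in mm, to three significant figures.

t = 2.51 mm

σ_allow = 439/2.03 = 216.3 MPa.
Hoop stress σ_h = pD/(2t), so t = pD/(2σ_allow) = 4.02×270/(2×216.3) = 2.510 mm.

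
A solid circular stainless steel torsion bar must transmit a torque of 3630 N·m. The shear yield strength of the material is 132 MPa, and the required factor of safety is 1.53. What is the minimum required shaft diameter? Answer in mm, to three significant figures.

Allowable shear stress τ_allow = 132/1.53 = 86.27 MPa.
For a solid shaft τ = 16T/(πd³), so d³ = 16T/(π τ_allow) = 16×3630000/(π×86.27) = 214300 mm³.
d = (214300)^(1/3) = 59.84 mm.

d = 59.8 mm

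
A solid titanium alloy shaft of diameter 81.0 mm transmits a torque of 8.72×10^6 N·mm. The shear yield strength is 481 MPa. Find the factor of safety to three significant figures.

n = 5.76

τ = 16T/(πd³) = 16×8720000/(π×81.0³) = 83.57 MPa.
n = τ_limit/τ = 481/83.57 = 5.756.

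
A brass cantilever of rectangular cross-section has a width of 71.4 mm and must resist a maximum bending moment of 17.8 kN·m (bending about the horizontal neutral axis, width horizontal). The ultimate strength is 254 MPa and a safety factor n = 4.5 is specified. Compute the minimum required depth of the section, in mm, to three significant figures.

h = 163 mm

σ_allow = 254/4.5 = 56.44 MPa.
For a rectangular section σ = 6M/(bh²), so h² = 6M/(b σ_allow) = 6×1.7800×10^7/(71.4×56.44) = 26500 mm².
h = 162.8 mm.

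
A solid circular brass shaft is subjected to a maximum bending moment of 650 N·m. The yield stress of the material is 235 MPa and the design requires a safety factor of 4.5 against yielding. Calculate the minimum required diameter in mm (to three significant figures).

d = 50.2 mm

σ_allow = 235/4.5 = 52.22 MPa.
For a solid circular section σ = 32M/(πd³), so d³ = 32M/(π σ_allow) = 32×650000/(π×52.22) = 126800 mm³.
d = 50.24 mm.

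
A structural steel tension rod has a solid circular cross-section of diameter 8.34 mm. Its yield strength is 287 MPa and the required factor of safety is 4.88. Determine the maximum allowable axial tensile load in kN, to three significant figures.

σ_allow = 287/4.88 = 58.81 MPa.
A = πd²/4 = π×8.34²/4 = 54.63 mm².
F_allow = σ_allow × A = 58.81×54.63 = 3213 N.

F_allow = 3.21 kN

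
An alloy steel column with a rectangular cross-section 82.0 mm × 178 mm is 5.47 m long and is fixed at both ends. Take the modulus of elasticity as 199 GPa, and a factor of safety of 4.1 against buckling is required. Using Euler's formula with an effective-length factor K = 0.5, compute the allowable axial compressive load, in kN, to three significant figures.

Buckling occurs about the weak axis: I_min = h·b³/12 = 178×82.0³/12 = 8.179×10^6 mm⁴ (b = 82.0 mm is the smaller dimension).
Effective length L_e = KL = 0.5×5.47 m = 2735 mm.
Euler critical load P_cr = π²EI/L_e² = π²×199000×8.179×10^6/2735² = 2.147×10^6 N.
P_allow = P_cr/n = 2.147×10^6/4.1 = 523800 N.

P_allow = 524 kN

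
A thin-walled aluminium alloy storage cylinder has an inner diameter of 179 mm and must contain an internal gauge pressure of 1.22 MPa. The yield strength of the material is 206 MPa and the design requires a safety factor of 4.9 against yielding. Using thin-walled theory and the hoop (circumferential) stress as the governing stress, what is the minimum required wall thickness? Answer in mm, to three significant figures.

t = 2.60 mm

σ_allow = 206/4.9 = 42.04 MPa.
Hoop stress σ_h = pD/(2t), so t = pD/(2σ_allow) = 1.22×179/(2×42.04) = 2.597 mm.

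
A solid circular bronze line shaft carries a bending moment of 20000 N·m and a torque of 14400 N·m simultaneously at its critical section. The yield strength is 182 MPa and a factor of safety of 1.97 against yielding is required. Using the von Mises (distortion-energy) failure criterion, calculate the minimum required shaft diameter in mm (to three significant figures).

d = 137 mm

σ_allow = σ_y/n = 182/1.97 = 92.39 MPa.
For a solid shaft σ_b = 32M/(πd³) and τ = 16T/(πd³), so the von Mises stress is σ' = (16/πd³)·√(4M²+3T²).
√(4M²+3T²) = √(4×(2.000×10^7)² + 3×(1.440×10^7)²) = 4.714×10^7 N·mm.
d³ = 16×4.714×10^7/(π×92.39) = 2.599×10^6 mm³.
d = 137.5 mm.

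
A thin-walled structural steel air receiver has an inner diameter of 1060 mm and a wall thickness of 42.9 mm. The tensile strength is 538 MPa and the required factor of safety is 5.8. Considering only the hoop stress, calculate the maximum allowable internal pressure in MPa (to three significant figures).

p_allow = 7.51 MPa

σ_allow = 538/5.8 = 92.76 MPa.
σ_h = pD/(2t) → p_allow = 2σ_allow t/D = 2×92.76×42.9/1060 = 7.508 MPa.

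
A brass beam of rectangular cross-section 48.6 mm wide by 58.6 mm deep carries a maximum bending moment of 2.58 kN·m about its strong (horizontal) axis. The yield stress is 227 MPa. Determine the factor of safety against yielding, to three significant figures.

Section modulus S = bh²/6 = 48.6×58.6²/6 = 27820 mm³.
σ = M/S = 2580000/27820 = 92.76 MPa.
n = 227/92.76 = 2.447.

n = 2.45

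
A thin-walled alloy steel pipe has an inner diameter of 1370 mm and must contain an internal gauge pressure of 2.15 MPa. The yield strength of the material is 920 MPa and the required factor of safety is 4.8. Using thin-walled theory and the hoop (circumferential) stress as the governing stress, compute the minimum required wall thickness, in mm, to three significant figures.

t = 7.68 mm

σ_allow = 920/4.8 = 191.7 MPa.
Hoop stress σ_h = pD/(2t), so t = pD/(2σ_allow) = 2.15×1370/(2×191.7) = 7.684 mm.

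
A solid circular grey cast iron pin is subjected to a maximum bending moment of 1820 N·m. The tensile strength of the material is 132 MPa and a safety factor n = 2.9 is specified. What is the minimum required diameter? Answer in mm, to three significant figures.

σ_allow = 132/2.9 = 45.52 MPa.
For a solid circular section σ = 32M/(πd³), so d³ = 32M/(π σ_allow) = 32×1820000/(π×45.52) = 407300 mm³.
d = 74.13 mm.

d = 74.1 mm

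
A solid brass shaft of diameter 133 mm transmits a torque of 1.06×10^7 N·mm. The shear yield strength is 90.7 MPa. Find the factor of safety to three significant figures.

n = 3.95

τ = 16T/(πd³) = 16×1.0600×10^7/(π×133³) = 22.95 MPa.
n = τ_limit/τ = 90.7/22.95 = 3.953.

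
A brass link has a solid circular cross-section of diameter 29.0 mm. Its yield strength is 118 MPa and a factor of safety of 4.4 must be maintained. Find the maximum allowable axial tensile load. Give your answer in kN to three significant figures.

F_allow = 17.7 kN

σ_allow = 118/4.4 = 26.82 MPa.
A = πd²/4 = π×29.0²/4 = 660.5 mm².
F_allow = σ_allow × A = 26.82×660.5 = 17710 N.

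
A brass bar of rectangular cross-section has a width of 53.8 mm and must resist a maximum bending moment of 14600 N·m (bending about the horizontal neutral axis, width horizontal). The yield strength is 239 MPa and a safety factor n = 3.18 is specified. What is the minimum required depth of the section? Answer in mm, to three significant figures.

h = 147 mm

σ_allow = 239/3.18 = 75.16 MPa.
For a rectangular section σ = 6M/(bh²), so h² = 6M/(b σ_allow) = 6×1.4600×10^7/(53.8×75.16) = 21660 mm².
h = 147.2 mm.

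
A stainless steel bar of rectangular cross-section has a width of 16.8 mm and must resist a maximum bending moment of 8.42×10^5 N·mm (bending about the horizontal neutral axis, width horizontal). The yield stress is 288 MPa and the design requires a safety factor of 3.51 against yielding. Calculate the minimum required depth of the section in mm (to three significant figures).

h = 60.5 mm

σ_allow = 288/3.51 = 82.05 MPa.
For a rectangular section σ = 6M/(bh²), so h² = 6M/(b σ_allow) = 6×842000/(16.8×82.05) = 3665 mm².
h = 60.54 mm.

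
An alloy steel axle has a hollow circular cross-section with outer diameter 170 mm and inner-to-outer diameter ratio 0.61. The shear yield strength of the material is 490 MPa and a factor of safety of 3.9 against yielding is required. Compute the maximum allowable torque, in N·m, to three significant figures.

τ_allow = 490/3.9 = 125.6 MPa.
For a hollow shaft T_allow = τ_allow·πd_o³(1−k⁴)/16 with 1−k⁴ = 0.8615, so πd_o³(1−k⁴)/16 = 831100 mm³.
T_allow = 125.6×831100 = 1.044×10^8 N·mm = 104400 N·m.

T_allow = 1.04×10^5 N·m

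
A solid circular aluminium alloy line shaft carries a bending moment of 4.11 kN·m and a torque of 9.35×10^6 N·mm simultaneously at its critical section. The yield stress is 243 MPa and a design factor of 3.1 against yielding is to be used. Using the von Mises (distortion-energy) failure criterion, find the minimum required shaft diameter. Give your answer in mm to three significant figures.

d = 106 mm

σ_allow = σ_y/n = 243/3.1 = 78.39 MPa.
For a solid shaft σ_b = 32M/(πd³) and τ = 16T/(πd³), so the von Mises stress is σ' = (16/πd³)·√(4M²+3T²).
√(4M²+3T²) = √(4×(4.110×10^6)² + 3×(9.350×10^6)²) = 1.816×10^7 N·mm.
d³ = 16×1.816×10^7/(π×78.39) = 1.180×10^6 mm³.
d = 105.7 mm.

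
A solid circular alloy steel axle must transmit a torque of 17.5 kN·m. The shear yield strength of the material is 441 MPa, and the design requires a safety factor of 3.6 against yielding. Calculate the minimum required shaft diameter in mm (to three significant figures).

Allowable shear stress τ_allow = 441/3.6 = 122.5 MPa.
For a solid shaft τ = 16T/(πd³), so d³ = 16T/(π τ_allow) = 16×1.7500×10^7/(π×122.5) = 727600 mm³.
d = (727600)^(1/3) = 89.94 mm.

d = 89.9 mm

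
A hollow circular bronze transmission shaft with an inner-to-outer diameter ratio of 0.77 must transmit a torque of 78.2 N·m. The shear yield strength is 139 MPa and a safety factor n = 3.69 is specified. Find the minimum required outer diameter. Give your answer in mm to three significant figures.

τ_allow = 139/3.69 = 37.67 MPa.
For a hollow shaft τ = 16T/[πd_o³(1−k⁴)] with k = 0.77, so 1−k⁴ = 0.6485.
d_o³ = 16T/[π τ_allow (1−k⁴)] = 16×78200/(π×37.67×0.6485) = 16300 mm³.
d_o = 25.36 mm.

d_o = 25.4 mm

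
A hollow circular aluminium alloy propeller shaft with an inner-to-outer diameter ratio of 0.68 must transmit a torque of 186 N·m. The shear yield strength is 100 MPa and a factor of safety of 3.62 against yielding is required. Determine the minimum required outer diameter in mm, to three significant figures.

τ_allow = 100/3.62 = 27.62 MPa.
For a hollow shaft τ = 16T/[πd_o³(1−k⁴)] with k = 0.68, so 1−k⁴ = 0.7862.
d_o³ = 16T/[π τ_allow (1−k⁴)] = 16×186000/(π×27.62×0.7862) = 43620 mm³.
d_o = 35.20 mm.

d_o = 35.2 mm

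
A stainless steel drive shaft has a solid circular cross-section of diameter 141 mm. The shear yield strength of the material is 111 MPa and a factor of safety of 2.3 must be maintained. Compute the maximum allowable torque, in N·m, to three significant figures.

T_allow = 26600 N·m

τ_allow = 111/2.3 = 48.26 MPa.
For a solid shaft T_allow = τ_allow·πd³/16; πd³/16 = π×141³/16 = 550400 mm³.
T_allow = 48.26×550400 = 2.656×10^7 N·mm = 26560 N·m.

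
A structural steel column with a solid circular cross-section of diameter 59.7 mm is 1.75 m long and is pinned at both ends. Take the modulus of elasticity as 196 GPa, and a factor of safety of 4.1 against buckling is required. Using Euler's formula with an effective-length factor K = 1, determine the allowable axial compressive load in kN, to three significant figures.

P_allow = 96.1 kN

I = πd⁴/64 = π×59.7⁴/64 = 623500 mm⁴.
Effective length L_e = KL = 1×1.75 m = 1750 mm.
Euler critical load P_cr = π²EI/L_e² = π²×196000×623500/1750² = 393900 N.
P_allow = P_cr/n = 393900/4.1 = 96060 N.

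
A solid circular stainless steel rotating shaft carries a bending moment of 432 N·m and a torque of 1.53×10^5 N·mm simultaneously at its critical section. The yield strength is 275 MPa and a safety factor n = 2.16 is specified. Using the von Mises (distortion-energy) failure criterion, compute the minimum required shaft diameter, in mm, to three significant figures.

σ_allow = σ_y/n = 275/2.16 = 127.3 MPa.
For a solid shaft σ_b = 32M/(πd³) and τ = 16T/(πd³), so the von Mises stress is σ' = (16/πd³)·√(4M²+3T²).
√(4M²+3T²) = √(4×(432000)² + 3×(153000)²) = 903700 N·mm.
d³ = 16×903700/(π×127.3) = 36150 mm³.
d = 33.07 mm.

d = 33.1 mm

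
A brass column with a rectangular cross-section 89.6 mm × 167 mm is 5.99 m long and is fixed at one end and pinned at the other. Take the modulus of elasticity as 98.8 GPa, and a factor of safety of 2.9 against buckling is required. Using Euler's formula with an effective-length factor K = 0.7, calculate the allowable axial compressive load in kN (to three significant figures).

P_allow = 191 kN

Buckling occurs about the weak axis: I_min = h·b³/12 = 167×89.6³/12 = 1.001×10^7 mm⁴ (b = 89.6 mm is the smaller dimension).
Effective length L_e = KL = 0.7×5.99 m = 4193 mm.
Euler critical load P_cr = π²EI/L_e² = π²×98800×1.001×10^7/4193² = 555200 N.
P_allow = P_cr/n = 555200/2.9 = 191500 N.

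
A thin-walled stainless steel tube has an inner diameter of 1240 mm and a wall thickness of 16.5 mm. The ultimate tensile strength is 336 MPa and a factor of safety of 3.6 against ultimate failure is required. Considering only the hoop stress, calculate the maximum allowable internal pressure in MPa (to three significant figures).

σ_allow = 336/3.6 = 93.33 MPa.
σ_h = pD/(2t) → p_allow = 2σ_allow t/D = 2×93.33×16.5/1240 = 2.484 MPa.

p_allow = 2.48 MPa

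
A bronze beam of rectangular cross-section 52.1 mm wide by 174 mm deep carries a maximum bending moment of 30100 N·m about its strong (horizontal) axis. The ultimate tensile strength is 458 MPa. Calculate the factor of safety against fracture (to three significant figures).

Section modulus S = bh²/6 = 52.1×174²/6 = 262900 mm³.
σ = M/S = 3.0100×10^7/262900 = 114.5 MPa.
n = 458/114.5 = 4.000.

n = 4.00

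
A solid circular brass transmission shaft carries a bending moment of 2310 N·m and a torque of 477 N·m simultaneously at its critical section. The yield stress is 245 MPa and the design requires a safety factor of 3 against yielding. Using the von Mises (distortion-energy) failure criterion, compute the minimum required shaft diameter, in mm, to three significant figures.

σ_allow = σ_y/n = 245/3 = 81.67 MPa.
For a solid shaft σ_b = 32M/(πd³) and τ = 16T/(πd³), so the von Mises stress is σ' = (16/πd³)·√(4M²+3T²).
√(4M²+3T²) = √(4×(2.310×10^6)² + 3×(477000)²) = 4.693×10^6 N·mm.
d³ = 16×4.693×10^6/(π×81.67) = 292700 mm³.
d = 66.39 mm.

d = 66.4 mm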